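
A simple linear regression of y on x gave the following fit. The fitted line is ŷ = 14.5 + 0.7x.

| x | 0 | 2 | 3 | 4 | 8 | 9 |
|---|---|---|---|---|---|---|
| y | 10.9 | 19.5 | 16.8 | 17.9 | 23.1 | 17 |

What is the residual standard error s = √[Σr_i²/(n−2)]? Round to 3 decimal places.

x=0: ŷ = 14.5 + 0.7·0 = 14.5; r = 10.9 − 14.5 = -3.6
x=2: ŷ = 14.5 + 0.7·2 = 15.9; r = 19.5 − 15.9 = 3.6
x=3: ŷ = 14.5 + 0.7·3 = 16.6; r = 16.8 − 16.6 = 0.2
x=4: ŷ = 14.5 + 0.7·4 = 17.3; r = 17.9 − 17.3 = 0.6
x=8: ŷ = 14.5 + 0.7·8 = 20.1; r = 23.1 − 20.1 = 3
x=9: ŷ = 14.5 + 0.7·9 = 20.8; r = 17 − 20.8 = -3.8
SSE = 12.96 + 12.96 + 0.04 + 0.36 + 9 + 14.44 = 49.76
s = √(49.76/4) = √12.44 ≈ 3.527

s = 3.527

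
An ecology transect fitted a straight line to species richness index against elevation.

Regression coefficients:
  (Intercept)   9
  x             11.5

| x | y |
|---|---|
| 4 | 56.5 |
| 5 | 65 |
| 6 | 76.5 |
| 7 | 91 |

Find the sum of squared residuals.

x=4: ŷ = 9 + 11.5·4 = 55; r = 56.5 − 55 = 1.5
x=5: ŷ = 9 + 11.5·5 = 66.5; r = 65 − 66.5 = -1.5
x=6: ŷ = 9 + 11.5·6 = 78; r = 76.5 − 78 = -1.5
x=7: ŷ = 9 + 11.5·7 = 89.5; r = 91 − 89.5 = 1.5
SSE = 2.25 + 2.25 + 2.25 + 2.25 = 9

SSE = 9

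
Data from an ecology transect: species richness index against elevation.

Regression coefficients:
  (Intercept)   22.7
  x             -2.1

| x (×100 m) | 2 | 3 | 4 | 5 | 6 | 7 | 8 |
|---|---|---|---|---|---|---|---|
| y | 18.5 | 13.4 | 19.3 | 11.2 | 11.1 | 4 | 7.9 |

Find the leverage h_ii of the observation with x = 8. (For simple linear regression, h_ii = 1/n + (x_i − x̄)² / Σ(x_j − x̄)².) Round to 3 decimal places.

h = 0.464

x̄ = (2 + 3 + 4 + 5 + 6 + 7 + 8)/7 = 5
Σ(x − x̄)² = 9 + 4 + 1 + 0 + 1 + 4 + 9 = 28
h = 1/7 + (3)²/28 = 0.142857 + 0.321429 = 0.464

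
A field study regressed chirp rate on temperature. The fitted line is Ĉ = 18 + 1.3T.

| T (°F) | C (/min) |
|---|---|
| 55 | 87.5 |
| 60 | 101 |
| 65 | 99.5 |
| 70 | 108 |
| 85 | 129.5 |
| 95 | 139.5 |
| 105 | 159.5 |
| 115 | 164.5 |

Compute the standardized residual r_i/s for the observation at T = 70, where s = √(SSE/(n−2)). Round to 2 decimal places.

T=55: Ĉ = 18 + 1.3·55 = 89.5; r = 87.5 − 89.5 = -2
T=60: Ĉ = 18 + 1.3·60 = 96; r = 101 − 96 = 5
T=65: Ĉ = 18 + 1.3·65 = 102.5; r = 99.5 − 102.5 = -3
T=70: Ĉ = 18 + 1.3·70 = 109; r = 108 − 109 = -1
T=85: Ĉ = 18 + 1.3·85 = 128.5; r = 129.5 − 128.5 = 1
T=95: Ĉ = 18 + 1.3·95 = 141.5; r = 139.5 − 141.5 = -2
T=105: Ĉ = 18 + 1.3·105 = 154.5; r = 159.5 − 154.5 = 5
T=115: Ĉ = 18 + 1.3·115 = 167.5; r = 164.5 − 167.5 = -3
SSE = 4 + 25 + 9 + 1 + 1 + 4 + 25 + 9 = 78
s = √(78/6) = 3.60555
r/s = -1 / 3.60555 = -0.28

-0.28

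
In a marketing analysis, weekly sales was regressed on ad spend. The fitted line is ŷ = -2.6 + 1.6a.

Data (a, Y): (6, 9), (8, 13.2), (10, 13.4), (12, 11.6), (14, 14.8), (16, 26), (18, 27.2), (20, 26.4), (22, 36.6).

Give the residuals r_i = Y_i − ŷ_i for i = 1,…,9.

2, 3, 0, -5, -5, 3, 1, -3, 4

a=6: ŷ = -2.6 + 1.6·6 = 7; r = 9 − 7 = 2
a=8: ŷ = -2.6 + 1.6·8 = 10.2; r = 13.2 − 10.2 = 3
a=10: ŷ = -2.6 + 1.6·10 = 13.4; r = 13.4 − 13.4 = 0
a=12: ŷ = -2.6 + 1.6·12 = 16.6; r = 11.6 − 16.6 = -5
a=14: ŷ = -2.6 + 1.6·14 = 19.8; r = 14.8 − 19.8 = -5
a=16: ŷ = -2.6 + 1.6·16 = 23; r = 26 − 23 = 3
a=18: ŷ = -2.6 + 1.6·18 = 26.2; r = 27.2 − 26.2 = 1
a=20: ŷ = -2.6 + 1.6·20 = 29.4; r = 26.4 − 29.4 = -3
a=22: ŷ = -2.6 + 1.6·22 = 32.6; r = 36.6 − 32.6 = 4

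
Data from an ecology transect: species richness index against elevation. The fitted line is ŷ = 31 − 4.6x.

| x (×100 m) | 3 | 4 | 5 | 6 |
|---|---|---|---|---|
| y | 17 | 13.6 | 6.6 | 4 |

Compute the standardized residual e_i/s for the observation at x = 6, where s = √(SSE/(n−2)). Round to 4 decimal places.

x=3: ŷ = 31 − 4.6·3 = 17.2; e = 17 − 17.2 = -0.2
x=4: ŷ = 31 − 4.6·4 = 12.6; e = 13.6 − 12.6 = 1
x=5: ŷ = 31 − 4.6·5 = 8; e = 6.6 − 8 = -1.4
x=6: ŷ = 31 − 4.6·6 = 3.4; e = 4 − 3.4 = 0.6
SSE = 0.04 + 1 + 1.96 + 0.36 = 3.36
s = √(3.36/2) = 1.29615
e/s = 0.6 / 1.29615 = 0.4629

0.4629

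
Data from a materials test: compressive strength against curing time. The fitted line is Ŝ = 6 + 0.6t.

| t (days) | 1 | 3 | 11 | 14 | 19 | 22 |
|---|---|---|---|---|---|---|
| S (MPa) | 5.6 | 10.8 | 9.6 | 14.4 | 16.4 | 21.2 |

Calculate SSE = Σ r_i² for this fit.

t=1: Ŝ = 6 + 0.6·1 = 6.6; r = 5.6 − 6.6 = -1
t=3: Ŝ = 6 + 0.6·3 = 7.8; r = 10.8 − 7.8 = 3
t=11: Ŝ = 6 + 0.6·11 = 12.6; r = 9.6 − 12.6 = -3
t=14: Ŝ = 6 + 0.6·14 = 14.4; r = 14.4 − 14.4 = 0
t=19: Ŝ = 6 + 0.6·19 = 17.4; r = 16.4 − 17.4 = -1
t=22: Ŝ = 6 + 0.6·22 = 19.2; r = 21.2 − 19.2 = 2
SSE = 1 + 9 + 9 + 0 + 1 + 4 = 24

SSE = 24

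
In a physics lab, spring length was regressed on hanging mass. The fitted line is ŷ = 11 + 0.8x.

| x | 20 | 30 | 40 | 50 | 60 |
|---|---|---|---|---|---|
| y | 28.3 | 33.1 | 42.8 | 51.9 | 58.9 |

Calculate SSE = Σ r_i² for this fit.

SSE = 6.16

x=20: ŷ = 11 + 0.8·20 = 27; r = 28.3 − 27 = 1.3
x=30: ŷ = 11 + 0.8·30 = 35; r = 33.1 − 35 = -1.9
x=40: ŷ = 11 + 0.8·40 = 43; r = 42.8 − 43 = -0.2
x=50: ŷ = 11 + 0.8·50 = 51; r = 51.9 − 51 = 0.9
x=60: ŷ = 11 + 0.8·60 = 59; r = 58.9 − 59 = -0.1
SSE = 1.69 + 3.61 + 0.04 + 0.81 + 0.01 = 6.16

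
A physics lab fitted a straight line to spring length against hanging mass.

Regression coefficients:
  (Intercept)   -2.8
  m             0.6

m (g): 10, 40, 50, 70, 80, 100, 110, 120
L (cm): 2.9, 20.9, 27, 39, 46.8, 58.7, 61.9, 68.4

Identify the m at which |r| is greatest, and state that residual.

m = 80, r = 1.6

m=10: L̂ = -2.8 + 0.6·10 = 3.2; r = 2.9 − 3.2 = -0.3
m=40: L̂ = -2.8 + 0.6·40 = 21.2; r = 20.9 − 21.2 = -0.3
m=50: L̂ = -2.8 + 0.6·50 = 27.2; r = 27 − 27.2 = -0.2
m=70: L̂ = -2.8 + 0.6·70 = 39.2; r = 39 − 39.2 = -0.2
m=80: L̂ = -2.8 + 0.6·80 = 45.2; r = 46.8 − 45.2 = 1.6
m=100: L̂ = -2.8 + 0.6·100 = 57.2; r = 58.7 − 57.2 = 1.5
m=110: L̂ = -2.8 + 0.6·110 = 63.2; r = 61.9 − 63.2 = -1.3
m=120: L̂ = -2.8 + 0.6·120 = 69.2; r = 68.4 − 69.2 = -0.8
Largest |r| is 1.6 at m = 80, residual 1.6.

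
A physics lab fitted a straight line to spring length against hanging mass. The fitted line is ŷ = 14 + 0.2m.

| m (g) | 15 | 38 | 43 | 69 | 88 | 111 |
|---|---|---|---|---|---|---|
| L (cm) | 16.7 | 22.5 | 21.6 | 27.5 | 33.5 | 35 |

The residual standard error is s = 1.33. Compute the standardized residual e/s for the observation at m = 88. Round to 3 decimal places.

1.429

ŷ = 14 + 0.2·88 = 31.6
e = 33.5 − 31.6 = 1.9
e/s = 1.9 / 1.33 = 1.429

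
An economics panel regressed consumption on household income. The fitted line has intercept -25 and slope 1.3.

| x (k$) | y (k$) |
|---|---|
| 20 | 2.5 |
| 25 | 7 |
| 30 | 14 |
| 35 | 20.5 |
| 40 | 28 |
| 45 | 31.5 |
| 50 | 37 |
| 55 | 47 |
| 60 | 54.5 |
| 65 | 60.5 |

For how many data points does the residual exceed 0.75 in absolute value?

x=20: ŷ = -25 + 1.3·20 = 1; e = 2.5 − 1 = 1.5
x=25: ŷ = -25 + 1.3·25 = 7.5; e = 7 − 7.5 = -0.5
x=30: ŷ = -25 + 1.3·30 = 14; e = 14 − 14 = 0
x=35: ŷ = -25 + 1.3·35 = 20.5; e = 20.5 − 20.5 = 0
x=40: ŷ = -25 + 1.3·40 = 27; e = 28 − 27 = 1
x=45: ŷ = -25 + 1.3·45 = 33.5; e = 31.5 − 33.5 = -2
x=50: ŷ = -25 + 1.3·50 = 40; e = 37 − 40 = -3
x=55: ŷ = -25 + 1.3·55 = 46.5; e = 47 − 46.5 = 0.5
x=60: ŷ = -25 + 1.3·60 = 53; e = 54.5 − 53 = 1.5
x=65: ŷ = -25 + 1.3·65 = 59.5; e = 60.5 − 59.5 = 1
|e| > 0.75: x=20 (|e|=1.5), x=40 (|e|=1), x=45 (|e|=2), x=50 (|e|=3), x=60 (|e|=1.5), x=65 (|e|=1) → 6

6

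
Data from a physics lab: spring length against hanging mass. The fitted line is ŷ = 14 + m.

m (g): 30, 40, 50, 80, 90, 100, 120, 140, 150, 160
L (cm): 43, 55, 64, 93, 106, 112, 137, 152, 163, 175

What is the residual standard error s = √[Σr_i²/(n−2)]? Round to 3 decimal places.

m=30: ŷ = 14 + 30 = 44; r = 43 − 44 = -1
m=40: ŷ = 14 + 40 = 54; r = 55 − 54 = 1
m=50: ŷ = 14 + 50 = 64; r = 64 − 64 = 0
m=80: ŷ = 14 + 80 = 94; r = 93 − 94 = -1
m=90: ŷ = 14 + 90 = 104; r = 106 − 104 = 2
m=100: ŷ = 14 + 100 = 114; r = 112 − 114 = -2
m=120: ŷ = 14 + 120 = 134; r = 137 − 134 = 3
m=140: ŷ = 14 + 140 = 154; r = 152 − 154 = -2
m=150: ŷ = 14 + 150 = 164; r = 163 − 164 = -1
m=160: ŷ = 14 + 160 = 174; r = 175 − 174 = 1
SSE = 1 + 1 + 0 + 1 + 4 + 4 + 9 + 4 + 1 + 1 = 26
s = √(26/8) = √3.25 ≈ 1.803

s = 1.803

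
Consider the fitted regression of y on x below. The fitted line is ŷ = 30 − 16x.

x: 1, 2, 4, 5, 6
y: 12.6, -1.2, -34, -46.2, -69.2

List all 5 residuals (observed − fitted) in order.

-1.4, 0.8, 0, 3.8, -3.2

x=1: ŷ = 30 − 16·1 = 14; e = 12.6 − 14 = -1.4
x=2: ŷ = 30 − 16·2 = -2; e = -1.2 − (-2) = 0.8
x=4: ŷ = 30 − 16·4 = -34; e = -34 − (-34) = 0
x=5: ŷ = 30 − 16·5 = -50; e = -46.2 − (-50) = 3.8
x=6: ŷ = 30 − 16·6 = -66; e = -69.2 − (-66) = -3.2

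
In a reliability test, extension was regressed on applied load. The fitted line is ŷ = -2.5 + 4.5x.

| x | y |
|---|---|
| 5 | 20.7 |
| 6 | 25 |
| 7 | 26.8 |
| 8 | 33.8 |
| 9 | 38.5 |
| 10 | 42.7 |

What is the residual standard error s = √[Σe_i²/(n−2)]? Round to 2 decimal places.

x=5: ŷ = -2.5 + 4.5·5 = 20; e = 20.7 − 20 = 0.7
x=6: ŷ = -2.5 + 4.5·6 = 24.5; e = 25 − 24.5 = 0.5
x=7: ŷ = -2.5 + 4.5·7 = 29; e = 26.8 − 29 = -2.2
x=8: ŷ = -2.5 + 4.5·8 = 33.5; e = 33.8 − 33.5 = 0.3
x=9: ŷ = -2.5 + 4.5·9 = 38; e = 38.5 − 38 = 0.5
x=10: ŷ = -2.5 + 4.5·10 = 42.5; e = 42.7 − 42.5 = 0.2
SSE = 0.49 + 0.25 + 4.84 + 0.09 + 0.25 + 0.04 = 5.96
s = √(5.96/4) = √1.49 ≈ 1.22

s = 1.22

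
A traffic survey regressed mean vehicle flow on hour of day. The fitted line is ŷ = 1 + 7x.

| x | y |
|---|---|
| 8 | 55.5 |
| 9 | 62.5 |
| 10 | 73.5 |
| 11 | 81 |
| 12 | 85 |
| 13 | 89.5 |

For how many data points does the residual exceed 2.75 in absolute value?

x=8: ŷ = 1 + 7·8 = 57; e = 55.5 − 57 = -1.5
x=9: ŷ = 1 + 7·9 = 64; e = 62.5 − 64 = -1.5
x=10: ŷ = 1 + 7·10 = 71; e = 73.5 − 71 = 2.5
x=11: ŷ = 1 + 7·11 = 78; e = 81 − 78 = 3
x=12: ŷ = 1 + 7·12 = 85; e = 85 − 85 = 0
x=13: ŷ = 1 + 7·13 = 92; e = 89.5 − 92 = -2.5
|e| > 2.75: x=11 (|e|=3) → 1

1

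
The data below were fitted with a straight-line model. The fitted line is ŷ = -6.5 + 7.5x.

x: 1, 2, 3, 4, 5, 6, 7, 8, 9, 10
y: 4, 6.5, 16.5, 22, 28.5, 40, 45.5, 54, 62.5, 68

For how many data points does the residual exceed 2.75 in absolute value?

1

x=1: ŷ = -6.5 + 7.5·1 = 1; e = 4 − 1 = 3
x=2: ŷ = -6.5 + 7.5·2 = 8.5; e = 6.5 − 8.5 = -2
x=3: ŷ = -6.5 + 7.5·3 = 16; e = 16.5 − 16 = 0.5
x=4: ŷ = -6.5 + 7.5·4 = 23.5; e = 22 − 23.5 = -1.5
x=5: ŷ = -6.5 + 7.5·5 = 31; e = 28.5 − 31 = -2.5
x=6: ŷ = -6.5 + 7.5·6 = 38.5; e = 40 − 38.5 = 1.5
x=7: ŷ = -6.5 + 7.5·7 = 46; e = 45.5 − 46 = -0.5
x=8: ŷ = -6.5 + 7.5·8 = 53.5; e = 54 − 53.5 = 0.5
x=9: ŷ = -6.5 + 7.5·9 = 61; e = 62.5 − 61 = 1.5
x=10: ŷ = -6.5 + 7.5·10 = 68.5; e = 68 − 68.5 = -0.5
|e| > 2.75: x=1 (|e|=3) → 1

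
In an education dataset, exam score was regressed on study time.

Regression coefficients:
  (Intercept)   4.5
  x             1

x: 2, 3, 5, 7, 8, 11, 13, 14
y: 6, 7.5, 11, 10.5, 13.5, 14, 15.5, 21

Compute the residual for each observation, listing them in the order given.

-0.5, 0, 1.5, -1, 1, -1.5, -2, 2.5

x=2: ŷ = 4.5 + 2 = 6.5; e = 6 − 6.5 = -0.5
x=3: ŷ = 4.5 + 3 = 7.5; e = 7.5 − 7.5 = 0
x=5: ŷ = 4.5 + 5 = 9.5; e = 11 − 9.5 = 1.5
x=7: ŷ = 4.5 + 7 = 11.5; e = 10.5 − 11.5 = -1
x=8: ŷ = 4.5 + 8 = 12.5; e = 13.5 − 12.5 = 1
x=11: ŷ = 4.5 + 11 = 15.5; e = 14 − 15.5 = -1.5
x=13: ŷ = 4.5 + 13 = 17.5; e = 15.5 − 17.5 = -2
x=14: ŷ = 4.5 + 14 = 18.5; e = 21 − 18.5 = 2.5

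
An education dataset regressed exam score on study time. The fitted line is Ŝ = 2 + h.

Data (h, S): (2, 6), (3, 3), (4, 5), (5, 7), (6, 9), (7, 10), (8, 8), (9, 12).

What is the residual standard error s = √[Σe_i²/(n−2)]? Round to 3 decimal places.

h=2: Ŝ = 2 + 2 = 4; e = 6 − 4 = 2
h=3: Ŝ = 2 + 3 = 5; e = 3 − 5 = -2
h=4: Ŝ = 2 + 4 = 6; e = 5 − 6 = -1
h=5: Ŝ = 2 + 5 = 7; e = 7 − 7 = 0
h=6: Ŝ = 2 + 6 = 8; e = 9 − 8 = 1
h=7: Ŝ = 2 + 7 = 9; e = 10 − 9 = 1
h=8: Ŝ = 2 + 8 = 10; e = 8 − 10 = -2
h=9: Ŝ = 2 + 9 = 11; e = 12 − 11 = 1
SSE = 4 + 4 + 1 + 0 + 1 + 1 + 4 + 1 = 16
s = √(16/6) = √2.66667 ≈ 1.633

s = 1.633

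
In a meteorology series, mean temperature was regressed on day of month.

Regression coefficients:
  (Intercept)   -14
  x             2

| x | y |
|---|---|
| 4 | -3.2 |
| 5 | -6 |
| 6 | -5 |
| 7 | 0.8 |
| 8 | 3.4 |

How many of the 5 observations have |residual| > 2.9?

1

x=4: ŷ = -14 + 2·4 = -6; r = -3.2 − (-6) = 2.8
x=5: ŷ = -14 + 2·5 = -4; r = -6 − (-4) = -2
x=6: ŷ = -14 + 2·6 = -2; r = -5 − (-2) = -3
x=7: ŷ = -14 + 2·7 = 0; r = 0.8 − 0 = 0.8
x=8: ŷ = -14 + 2·8 = 2; r = 3.4 − 2 = 1.4
|r| > 2.9: x=6 (|r|=3) → 1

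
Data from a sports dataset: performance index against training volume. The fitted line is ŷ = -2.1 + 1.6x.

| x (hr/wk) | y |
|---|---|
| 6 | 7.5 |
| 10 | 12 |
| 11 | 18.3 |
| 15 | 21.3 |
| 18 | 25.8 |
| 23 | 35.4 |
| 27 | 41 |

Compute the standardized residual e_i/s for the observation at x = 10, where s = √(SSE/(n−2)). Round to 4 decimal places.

-1.1729

x=6: ŷ = -2.1 + 1.6·6 = 7.5; e = 7.5 − 7.5 = 0
x=10: ŷ = -2.1 + 1.6·10 = 13.9; e = 12 − 13.9 = -1.9
x=11: ŷ = -2.1 + 1.6·11 = 15.5; e = 18.3 − 15.5 = 2.8
x=15: ŷ = -2.1 + 1.6·15 = 21.9; e = 21.3 − 21.9 = -0.6
x=18: ŷ = -2.1 + 1.6·18 = 26.7; e = 25.8 − 26.7 = -0.9
x=23: ŷ = -2.1 + 1.6·23 = 34.7; e = 35.4 − 34.7 = 0.7
x=27: ŷ = -2.1 + 1.6·27 = 41.1; e = 41 − 41.1 = -0.1
SSE = 0 + 3.61 + 7.84 + 0.36 + 0.81 + 0.49 + 0.01 = 13.12
s = √(13.12/5) = 1.61988
e/s = -1.9 / 1.61988 = -1.1729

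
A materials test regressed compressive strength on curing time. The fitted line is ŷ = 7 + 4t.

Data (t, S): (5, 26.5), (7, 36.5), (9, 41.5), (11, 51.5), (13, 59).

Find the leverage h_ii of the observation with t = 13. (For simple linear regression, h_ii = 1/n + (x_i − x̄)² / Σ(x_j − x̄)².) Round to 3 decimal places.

h = 0.600

t̄ = (5 + 7 + 9 + 11 + 13)/5 = 9
Σ(t − t̄)² = 16 + 4 + 0 + 4 + 16 = 40
h = 1/5 + (4)²/40 = 0.2 + 0.4 = 0.600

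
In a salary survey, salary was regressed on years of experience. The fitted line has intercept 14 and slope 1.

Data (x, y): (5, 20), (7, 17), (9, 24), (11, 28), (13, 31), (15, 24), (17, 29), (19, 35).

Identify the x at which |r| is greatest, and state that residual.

x = 15, r = -5

x=5: ŷ = 14 + 5 = 19; r = 20 − 19 = 1
x=7: ŷ = 14 + 7 = 21; r = 17 − 21 = -4
x=9: ŷ = 14 + 9 = 23; r = 24 − 23 = 1
x=11: ŷ = 14 + 11 = 25; r = 28 − 25 = 3
x=13: ŷ = 14 + 13 = 27; r = 31 − 27 = 4
x=15: ŷ = 14 + 15 = 29; r = 24 − 29 = -5
x=17: ŷ = 14 + 17 = 31; r = 29 − 31 = -2
x=19: ŷ = 14 + 19 = 33; r = 35 − 33 = 2
Largest |r| is 5 at x = 15, residual -5.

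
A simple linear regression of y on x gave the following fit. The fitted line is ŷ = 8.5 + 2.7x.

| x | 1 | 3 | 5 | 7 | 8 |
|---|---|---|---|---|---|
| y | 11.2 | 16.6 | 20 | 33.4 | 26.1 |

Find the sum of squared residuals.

SSE = 56

x=1: ŷ = 8.5 + 2.7·1 = 11.2; e = 11.2 − 11.2 = 0
x=3: ŷ = 8.5 + 2.7·3 = 16.6; e = 16.6 − 16.6 = 0
x=5: ŷ = 8.5 + 2.7·5 = 22; e = 20 − 22 = -2
x=7: ŷ = 8.5 + 2.7·7 = 27.4; e = 33.4 − 27.4 = 6
x=8: ŷ = 8.5 + 2.7·8 = 30.1; e = 26.1 − 30.1 = -4
SSE = 0 + 0 + 4 + 36 + 16 = 56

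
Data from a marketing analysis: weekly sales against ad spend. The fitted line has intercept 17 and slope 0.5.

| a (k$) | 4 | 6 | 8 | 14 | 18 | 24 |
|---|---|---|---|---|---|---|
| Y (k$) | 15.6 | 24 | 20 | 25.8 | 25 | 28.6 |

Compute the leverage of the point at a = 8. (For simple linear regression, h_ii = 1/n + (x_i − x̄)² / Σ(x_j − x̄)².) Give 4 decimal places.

ā = (4 + 6 + 8 + 14 + 18 + 24)/6 = 12.3333
Σ(a − ā)² = 69.4444 + 40.1111 + 18.7778 + 2.77778 + 32.1111 + 136.111 = 299.333
h = 1/6 + (-4.33333)²/299.333 = 0.166667 + 0.062732 = 0.2294

h = 0.2294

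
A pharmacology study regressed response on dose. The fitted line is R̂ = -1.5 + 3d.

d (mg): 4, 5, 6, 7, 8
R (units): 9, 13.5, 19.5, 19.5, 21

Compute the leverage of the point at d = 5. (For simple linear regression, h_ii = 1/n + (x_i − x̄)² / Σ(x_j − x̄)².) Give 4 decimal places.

h = 0.3000

d̄ = (4 + 5 + 6 + 7 + 8)/5 = 6
Σ(d − d̄)² = 4 + 1 + 0 + 1 + 4 = 10
h = 1/5 + (-1)²/10 = 0.2 + 0.1 = 0.3000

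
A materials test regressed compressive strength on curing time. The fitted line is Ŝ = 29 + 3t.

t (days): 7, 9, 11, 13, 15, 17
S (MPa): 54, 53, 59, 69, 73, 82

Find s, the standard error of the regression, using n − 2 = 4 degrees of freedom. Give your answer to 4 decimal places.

s = 3.1623

t=7: Ŝ = 29 + 3·7 = 50; r = 54 − 50 = 4
t=9: Ŝ = 29 + 3·9 = 56; r = 53 − 56 = -3
t=11: Ŝ = 29 + 3·11 = 62; r = 59 − 62 = -3
t=13: Ŝ = 29 + 3·13 = 68; r = 69 − 68 = 1
t=15: Ŝ = 29 + 3·15 = 74; r = 73 − 74 = -1
t=17: Ŝ = 29 + 3·17 = 80; r = 82 − 80 = 2
SSE = 16 + 9 + 9 + 1 + 1 + 4 = 40
s = √(40/4) = √10 ≈ 3.1623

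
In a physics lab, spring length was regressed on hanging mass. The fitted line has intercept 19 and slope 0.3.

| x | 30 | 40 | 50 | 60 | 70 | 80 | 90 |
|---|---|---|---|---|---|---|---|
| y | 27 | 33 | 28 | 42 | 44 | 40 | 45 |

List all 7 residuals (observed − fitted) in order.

-1, 2, -6, 5, 4, -3, -1

x=30: ŷ = 19 + 0.3·30 = 28; r = 27 − 28 = -1
x=40: ŷ = 19 + 0.3·40 = 31; r = 33 − 31 = 2
x=50: ŷ = 19 + 0.3·50 = 34; r = 28 − 34 = -6
x=60: ŷ = 19 + 0.3·60 = 37; r = 42 − 37 = 5
x=70: ŷ = 19 + 0.3·70 = 40; r = 44 − 40 = 4
x=80: ŷ = 19 + 0.3·80 = 43; r = 40 − 43 = -3
x=90: ŷ = 19 + 0.3·90 = 46; r = 45 − 46 = -1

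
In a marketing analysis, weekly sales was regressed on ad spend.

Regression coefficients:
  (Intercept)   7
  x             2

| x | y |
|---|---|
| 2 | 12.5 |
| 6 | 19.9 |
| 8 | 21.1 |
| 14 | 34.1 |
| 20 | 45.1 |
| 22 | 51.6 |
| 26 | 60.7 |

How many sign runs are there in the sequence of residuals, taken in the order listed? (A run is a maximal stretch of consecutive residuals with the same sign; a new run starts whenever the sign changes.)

x=2: ŷ = 7 + 2·2 = 11; e = 12.5 − 11 = 1.5
x=6: ŷ = 7 + 2·6 = 19; e = 19.9 − 19 = 0.9
x=8: ŷ = 7 + 2·8 = 23; e = 21.1 − 23 = -1.9
x=14: ŷ = 7 + 2·14 = 35; e = 34.1 − 35 = -0.9
x=20: ŷ = 7 + 2·20 = 47; e = 45.1 − 47 = -1.9
x=22: ŷ = 7 + 2·22 = 51; e = 51.6 − 51 = 0.6
x=26: ŷ = 7 + 2·26 = 59; e = 60.7 − 59 = 1.7
Signs: + + − − − + +
Runs: +×2, −×3, +×2 → 3

3 runs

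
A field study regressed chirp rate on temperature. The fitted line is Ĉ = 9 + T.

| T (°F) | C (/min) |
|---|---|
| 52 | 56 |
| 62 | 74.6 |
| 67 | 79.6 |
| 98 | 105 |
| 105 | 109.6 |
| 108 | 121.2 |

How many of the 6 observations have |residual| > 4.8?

1

T=52: Ĉ = 9 + 52 = 61; e = 56 − 61 = -5
T=62: Ĉ = 9 + 62 = 71; e = 74.6 − 71 = 3.6
T=67: Ĉ = 9 + 67 = 76; e = 79.6 − 76 = 3.6
T=98: Ĉ = 9 + 98 = 107; e = 105 − 107 = -2
T=105: Ĉ = 9 + 105 = 114; e = 109.6 − 114 = -4.4
T=108: Ĉ = 9 + 108 = 117; e = 121.2 − 117 = 4.2
|e| > 4.8: T=52 (|e|=5) → 1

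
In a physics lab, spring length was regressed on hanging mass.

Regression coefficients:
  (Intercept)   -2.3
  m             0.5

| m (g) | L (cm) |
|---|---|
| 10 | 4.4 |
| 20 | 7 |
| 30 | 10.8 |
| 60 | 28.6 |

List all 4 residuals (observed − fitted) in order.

m=10: L̂ = -2.3 + 0.5·10 = 2.7; r = 4.4 − 2.7 = 1.7
m=20: L̂ = -2.3 + 0.5·20 = 7.7; r = 7 − 7.7 = -0.7
m=30: L̂ = -2.3 + 0.5·30 = 12.7; r = 10.8 − 12.7 = -1.9
m=60: L̂ = -2.3 + 0.5·60 = 27.7; r = 28.6 − 27.7 = 0.9

1.7, -0.7, -1.9, 0.9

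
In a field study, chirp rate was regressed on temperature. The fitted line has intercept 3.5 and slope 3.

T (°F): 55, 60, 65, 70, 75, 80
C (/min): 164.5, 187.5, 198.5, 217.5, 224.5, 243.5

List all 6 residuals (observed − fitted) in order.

T=55: Ĉ = 3.5 + 3·55 = 168.5; e = 164.5 − 168.5 = -4
T=60: Ĉ = 3.5 + 3·60 = 183.5; e = 187.5 − 183.5 = 4
T=65: Ĉ = 3.5 + 3·65 = 198.5; e = 198.5 − 198.5 = 0
T=70: Ĉ = 3.5 + 3·70 = 213.5; e = 217.5 − 213.5 = 4
T=75: Ĉ = 3.5 + 3·75 = 228.5; e = 224.5 − 228.5 = -4
T=80: Ĉ = 3.5 + 3·80 = 243.5; e = 243.5 − 243.5 = 0

-4, 4, 0, 4, -4, 0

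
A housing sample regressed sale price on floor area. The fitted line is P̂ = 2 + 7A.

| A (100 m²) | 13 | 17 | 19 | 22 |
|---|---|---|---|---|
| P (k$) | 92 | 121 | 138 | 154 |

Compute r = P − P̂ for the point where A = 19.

r = 3

P̂ = 2 + 7·19 = 135
r = 138 − 135 = 3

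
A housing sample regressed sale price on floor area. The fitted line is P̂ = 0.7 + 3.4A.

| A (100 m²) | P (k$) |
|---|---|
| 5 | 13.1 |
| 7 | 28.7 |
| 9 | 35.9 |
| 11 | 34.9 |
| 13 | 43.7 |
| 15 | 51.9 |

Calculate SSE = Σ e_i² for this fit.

A=5: P̂ = 0.7 + 3.4·5 = 17.7; e = 13.1 − 17.7 = -4.6
A=7: P̂ = 0.7 + 3.4·7 = 24.5; e = 28.7 − 24.5 = 4.2
A=9: P̂ = 0.7 + 3.4·9 = 31.3; e = 35.9 − 31.3 = 4.6
A=11: P̂ = 0.7 + 3.4·11 = 38.1; e = 34.9 − 38.1 = -3.2
A=13: P̂ = 0.7 + 3.4·13 = 44.9; e = 43.7 − 44.9 = -1.2
A=15: P̂ = 0.7 + 3.4·15 = 51.7; e = 51.9 − 51.7 = 0.2
SSE = 21.16 + 17.64 + 21.16 + 10.24 + 1.44 + 0.04 = 71.68

SSE = 71.68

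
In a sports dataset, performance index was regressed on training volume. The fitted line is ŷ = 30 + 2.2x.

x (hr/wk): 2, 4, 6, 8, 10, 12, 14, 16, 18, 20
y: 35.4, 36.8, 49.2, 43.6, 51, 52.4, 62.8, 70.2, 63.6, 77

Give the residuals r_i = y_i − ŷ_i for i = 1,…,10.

1, -2, 6, -4, -1, -4, 2, 5, -6, 3

x=2: ŷ = 30 + 2.2·2 = 34.4; r = 35.4 − 34.4 = 1
x=4: ŷ = 30 + 2.2·4 = 38.8; r = 36.8 − 38.8 = -2
x=6: ŷ = 30 + 2.2·6 = 43.2; r = 49.2 − 43.2 = 6
x=8: ŷ = 30 + 2.2·8 = 47.6; r = 43.6 − 47.6 = -4
x=10: ŷ = 30 + 2.2·10 = 52; r = 51 − 52 = -1
x=12: ŷ = 30 + 2.2·12 = 56.4; r = 52.4 − 56.4 = -4
x=14: ŷ = 30 + 2.2·14 = 60.8; r = 62.8 − 60.8 = 2
x=16: ŷ = 30 + 2.2·16 = 65.2; r = 70.2 − 65.2 = 5
x=18: ŷ = 30 + 2.2·18 = 69.6; r = 63.6 − 69.6 = -6
x=20: ŷ = 30 + 2.2·20 = 74; r = 77 − 74 = 3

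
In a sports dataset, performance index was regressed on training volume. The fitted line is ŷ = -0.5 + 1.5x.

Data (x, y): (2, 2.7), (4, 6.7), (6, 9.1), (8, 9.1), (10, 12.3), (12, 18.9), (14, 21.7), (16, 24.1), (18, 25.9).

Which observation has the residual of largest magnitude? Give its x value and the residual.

x=2: ŷ = -0.5 + 1.5·2 = 2.5; r = 2.7 − 2.5 = 0.2
x=4: ŷ = -0.5 + 1.5·4 = 5.5; r = 6.7 − 5.5 = 1.2
x=6: ŷ = -0.5 + 1.5·6 = 8.5; r = 9.1 − 8.5 = 0.6
x=8: ŷ = -0.5 + 1.5·8 = 11.5; r = 9.1 − 11.5 = -2.4
x=10: ŷ = -0.5 + 1.5·10 = 14.5; r = 12.3 − 14.5 = -2.2
x=12: ŷ = -0.5 + 1.5·12 = 17.5; r = 18.9 − 17.5 = 1.4
x=14: ŷ = -0.5 + 1.5·14 = 20.5; r = 21.7 − 20.5 = 1.2
x=16: ŷ = -0.5 + 1.5·16 = 23.5; r = 24.1 − 23.5 = 0.6
x=18: ŷ = -0.5 + 1.5·18 = 26.5; r = 25.9 − 26.5 = -0.6
Largest |r| is 2.4 at x = 8, residual -2.4.

x = 8, r = -2.4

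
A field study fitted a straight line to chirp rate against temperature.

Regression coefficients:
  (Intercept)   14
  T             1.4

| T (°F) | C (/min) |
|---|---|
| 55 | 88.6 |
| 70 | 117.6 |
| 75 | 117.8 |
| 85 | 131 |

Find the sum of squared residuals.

SSE = 42.56

T=55: Ĉ = 14 + 1.4·55 = 91; e = 88.6 − 91 = -2.4
T=70: Ĉ = 14 + 1.4·70 = 112; e = 117.6 − 112 = 5.6
T=75: Ĉ = 14 + 1.4·75 = 119; e = 117.8 − 119 = -1.2
T=85: Ĉ = 14 + 1.4·85 = 133; e = 131 − 133 = -2
SSE = 5.76 + 31.36 + 1.44 + 4 = 42.56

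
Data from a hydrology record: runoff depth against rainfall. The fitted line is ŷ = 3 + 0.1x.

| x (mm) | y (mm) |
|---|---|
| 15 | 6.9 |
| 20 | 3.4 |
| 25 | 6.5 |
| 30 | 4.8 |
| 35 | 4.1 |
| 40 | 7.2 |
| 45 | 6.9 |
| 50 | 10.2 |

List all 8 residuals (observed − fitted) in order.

2.4, -1.6, 1, -1.2, -2.4, 0.2, -0.6, 2.2

x=15: ŷ = 3 + 0.1·15 = 4.5; r = 6.9 − 4.5 = 2.4
x=20: ŷ = 3 + 0.1·20 = 5; r = 3.4 − 5 = -1.6
x=25: ŷ = 3 + 0.1·25 = 5.5; r = 6.5 − 5.5 = 1
x=30: ŷ = 3 + 0.1·30 = 6; r = 4.8 − 6 = -1.2
x=35: ŷ = 3 + 0.1·35 = 6.5; r = 4.1 − 6.5 = -2.4
x=40: ŷ = 3 + 0.1·40 = 7; r = 7.2 − 7 = 0.2
x=45: ŷ = 3 + 0.1·45 = 7.5; r = 6.9 − 7.5 = -0.6
x=50: ŷ = 3 + 0.1·50 = 8; r = 10.2 − 8 = 2.2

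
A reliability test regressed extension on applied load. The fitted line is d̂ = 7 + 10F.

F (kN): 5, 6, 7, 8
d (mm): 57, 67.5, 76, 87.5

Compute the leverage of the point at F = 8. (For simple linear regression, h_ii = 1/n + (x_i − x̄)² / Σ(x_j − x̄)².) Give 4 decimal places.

F̄ = (5 + 6 + 7 + 8)/4 = 6.5
Σ(F − F̄)² = 2.25 + 0.25 + 0.25 + 2.25 = 5
h = 1/4 + (1.5)²/5 = 0.25 + 0.45 = 0.7000

h = 0.7000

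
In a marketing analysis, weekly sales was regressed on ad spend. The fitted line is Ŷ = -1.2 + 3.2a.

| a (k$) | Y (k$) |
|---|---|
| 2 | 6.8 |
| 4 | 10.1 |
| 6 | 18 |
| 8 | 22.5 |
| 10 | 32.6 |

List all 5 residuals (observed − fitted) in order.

a=2: Ŷ = -1.2 + 3.2·2 = 5.2; r = 6.8 − 5.2 = 1.6
a=4: Ŷ = -1.2 + 3.2·4 = 11.6; r = 10.1 − 11.6 = -1.5
a=6: Ŷ = -1.2 + 3.2·6 = 18; r = 18 − 18 = 0
a=8: Ŷ = -1.2 + 3.2·8 = 24.4; r = 22.5 − 24.4 = -1.9
a=10: Ŷ = -1.2 + 3.2·10 = 30.8; r = 32.6 − 30.8 = 1.8

1.6, -1.5, 0, -1.9, 1.8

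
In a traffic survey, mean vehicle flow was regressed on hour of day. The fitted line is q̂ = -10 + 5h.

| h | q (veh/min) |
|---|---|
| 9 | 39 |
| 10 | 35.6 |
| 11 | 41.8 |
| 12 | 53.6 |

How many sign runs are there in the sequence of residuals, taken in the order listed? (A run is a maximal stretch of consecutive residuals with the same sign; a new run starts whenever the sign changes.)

h=9: q̂ = -10 + 5·9 = 35; e = 39 − 35 = 4
h=10: q̂ = -10 + 5·10 = 40; e = 35.6 − 40 = -4.4
h=11: q̂ = -10 + 5·11 = 45; e = 41.8 − 45 = -3.2
h=12: q̂ = -10 + 5·12 = 50; e = 53.6 − 50 = 3.6
Signs: + − − +
Runs: +×1, −×2, +×1 → 3

3 runs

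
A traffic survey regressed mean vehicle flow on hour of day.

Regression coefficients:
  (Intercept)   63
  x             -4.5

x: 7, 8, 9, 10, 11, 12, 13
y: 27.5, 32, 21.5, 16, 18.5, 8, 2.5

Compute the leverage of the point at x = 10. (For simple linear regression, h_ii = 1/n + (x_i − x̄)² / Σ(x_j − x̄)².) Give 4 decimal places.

h = 0.1429

x̄ = (7 + 8 + 9 + 10 + 11 + 12 + 13)/7 = 10
Σ(x − x̄)² = 9 + 4 + 1 + 0 + 1 + 4 + 9 = 28
h = 1/7 + (0)²/28 = 0.142857 + 0 = 0.1429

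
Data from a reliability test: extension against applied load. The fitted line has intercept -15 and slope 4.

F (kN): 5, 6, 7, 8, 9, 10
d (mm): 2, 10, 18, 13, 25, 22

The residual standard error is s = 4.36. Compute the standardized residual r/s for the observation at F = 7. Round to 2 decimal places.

d̂ = -15 + 4·7 = 13
r = 18 − 13 = 5
r/s = 5 / 4.36 = 1.15

1.15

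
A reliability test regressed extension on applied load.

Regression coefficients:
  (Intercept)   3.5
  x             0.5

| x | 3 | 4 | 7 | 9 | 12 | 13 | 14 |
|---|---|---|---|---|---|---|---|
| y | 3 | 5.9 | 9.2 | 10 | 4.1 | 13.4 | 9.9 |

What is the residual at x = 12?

r = -5.4

ŷ = 3.5 + 0.5·12 = 9.5
r = 4.1 − 9.5 = -5.4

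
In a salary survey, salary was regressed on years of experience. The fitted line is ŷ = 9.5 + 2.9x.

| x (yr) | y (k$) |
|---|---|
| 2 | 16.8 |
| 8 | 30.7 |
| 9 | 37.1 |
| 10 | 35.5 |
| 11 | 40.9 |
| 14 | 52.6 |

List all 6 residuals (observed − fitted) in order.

1.5, -2, 1.5, -3, -0.5, 2.5

x=2: ŷ = 9.5 + 2.9·2 = 15.3; r = 16.8 − 15.3 = 1.5
x=8: ŷ = 9.5 + 2.9·8 = 32.7; r = 30.7 − 32.7 = -2
x=9: ŷ = 9.5 + 2.9·9 = 35.6; r = 37.1 − 35.6 = 1.5
x=10: ŷ = 9.5 + 2.9·10 = 38.5; r = 35.5 − 38.5 = -3
x=11: ŷ = 9.5 + 2.9·11 = 41.4; r = 40.9 − 41.4 = -0.5
x=14: ŷ = 9.5 + 2.9·14 = 50.1; r = 52.6 − 50.1 = 2.5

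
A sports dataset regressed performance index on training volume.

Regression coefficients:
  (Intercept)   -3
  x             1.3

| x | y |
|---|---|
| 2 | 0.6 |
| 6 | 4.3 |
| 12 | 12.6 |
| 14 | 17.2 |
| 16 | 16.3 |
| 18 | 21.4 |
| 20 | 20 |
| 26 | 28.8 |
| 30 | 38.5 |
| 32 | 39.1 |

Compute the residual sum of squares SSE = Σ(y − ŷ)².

x=2: ŷ = -3 + 1.3·2 = -0.4; r = 0.6 − (-0.4) = 1
x=6: ŷ = -3 + 1.3·6 = 4.8; r = 4.3 − 4.8 = -0.5
x=12: ŷ = -3 + 1.3·12 = 12.6; r = 12.6 − 12.6 = 0
x=14: ŷ = -3 + 1.3·14 = 15.2; r = 17.2 − 15.2 = 2
x=16: ŷ = -3 + 1.3·16 = 17.8; r = 16.3 − 17.8 = -1.5
x=18: ŷ = -3 + 1.3·18 = 20.4; r = 21.4 − 20.4 = 1
x=20: ŷ = -3 + 1.3·20 = 23; r = 20 − 23 = -3
x=26: ŷ = -3 + 1.3·26 = 30.8; r = 28.8 − 30.8 = -2
x=30: ŷ = -3 + 1.3·30 = 36; r = 38.5 − 36 = 2.5
x=32: ŷ = -3 + 1.3·32 = 38.6; r = 39.1 − 38.6 = 0.5
SSE = 1 + 0.25 + 0 + 4 + 2.25 + 1 + 9 + 4 + 6.25 + 0.25 = 28

SSE = 28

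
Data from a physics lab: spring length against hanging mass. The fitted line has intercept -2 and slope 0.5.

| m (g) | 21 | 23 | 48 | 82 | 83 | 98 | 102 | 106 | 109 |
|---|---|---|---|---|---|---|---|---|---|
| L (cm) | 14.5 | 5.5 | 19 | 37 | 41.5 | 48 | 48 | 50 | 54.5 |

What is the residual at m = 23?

ŷ = -2 + 0.5·23 = 9.5
r = 5.5 − 9.5 = -4

r = -4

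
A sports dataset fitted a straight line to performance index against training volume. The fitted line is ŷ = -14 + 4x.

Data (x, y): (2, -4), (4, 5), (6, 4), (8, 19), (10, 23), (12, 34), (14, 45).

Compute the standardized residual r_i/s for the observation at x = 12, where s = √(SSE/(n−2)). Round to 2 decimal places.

x=2: ŷ = -14 + 4·2 = -6; r = -4 − (-6) = 2
x=4: ŷ = -14 + 4·4 = 2; r = 5 − 2 = 3
x=6: ŷ = -14 + 4·6 = 10; r = 4 − 10 = -6
x=8: ŷ = -14 + 4·8 = 18; r = 19 − 18 = 1
x=10: ŷ = -14 + 4·10 = 26; r = 23 − 26 = -3
x=12: ŷ = -14 + 4·12 = 34; r = 34 − 34 = 0
x=14: ŷ = -14 + 4·14 = 42; r = 45 − 42 = 3
SSE = 4 + 9 + 36 + 1 + 9 + 0 + 9 = 68
s = √(68/5) = 3.68782
r/s = 0 / 3.68782 = 0.00

0.00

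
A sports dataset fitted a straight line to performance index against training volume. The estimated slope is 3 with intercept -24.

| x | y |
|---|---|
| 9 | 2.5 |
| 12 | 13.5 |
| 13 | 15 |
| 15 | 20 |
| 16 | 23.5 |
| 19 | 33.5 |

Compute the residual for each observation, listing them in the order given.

-0.5, 1.5, 0, -1, -0.5, 0.5

x=9: ŷ = -24 + 3·9 = 3; e = 2.5 − 3 = -0.5
x=12: ŷ = -24 + 3·12 = 12; e = 13.5 − 12 = 1.5
x=13: ŷ = -24 + 3·13 = 15; e = 15 − 15 = 0
x=15: ŷ = -24 + 3·15 = 21; e = 20 − 21 = -1
x=16: ŷ = -24 + 3·16 = 24; e = 23.5 − 24 = -0.5
x=19: ŷ = -24 + 3·19 = 33; e = 33.5 − 33 = 0.5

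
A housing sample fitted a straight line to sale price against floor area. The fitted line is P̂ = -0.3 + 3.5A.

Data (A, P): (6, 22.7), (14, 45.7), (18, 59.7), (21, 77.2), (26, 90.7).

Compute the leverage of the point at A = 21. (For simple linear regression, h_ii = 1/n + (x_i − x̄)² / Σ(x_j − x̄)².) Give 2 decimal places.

h = 0.27

Ā = (6 + 14 + 18 + 21 + 26)/5 = 17
Σ(A − Ā)² = 121 + 9 + 1 + 16 + 81 = 228
h = 1/5 + (4)²/228 = 0.2 + 0.0701754 = 0.27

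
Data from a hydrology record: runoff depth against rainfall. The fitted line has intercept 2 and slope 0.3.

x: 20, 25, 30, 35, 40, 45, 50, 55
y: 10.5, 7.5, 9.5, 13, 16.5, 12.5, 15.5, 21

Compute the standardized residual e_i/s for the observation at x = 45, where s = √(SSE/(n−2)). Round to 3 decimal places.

x=20: ŷ = 2 + 0.3·20 = 8; e = 10.5 − 8 = 2.5
x=25: ŷ = 2 + 0.3·25 = 9.5; e = 7.5 − 9.5 = -2
x=30: ŷ = 2 + 0.3·30 = 11; e = 9.5 − 11 = -1.5
x=35: ŷ = 2 + 0.3·35 = 12.5; e = 13 − 12.5 = 0.5
x=40: ŷ = 2 + 0.3·40 = 14; e = 16.5 − 14 = 2.5
x=45: ŷ = 2 + 0.3·45 = 15.5; e = 12.5 − 15.5 = -3
x=50: ŷ = 2 + 0.3·50 = 17; e = 15.5 − 17 = -1.5
x=55: ŷ = 2 + 0.3·55 = 18.5; e = 21 − 18.5 = 2.5
SSE = 6.25 + 4 + 2.25 + 0.25 + 6.25 + 9 + 2.25 + 6.25 = 36.5
s = √(36.5/6) = 2.46644
e/s = -3 / 2.46644 = -1.216

-1.216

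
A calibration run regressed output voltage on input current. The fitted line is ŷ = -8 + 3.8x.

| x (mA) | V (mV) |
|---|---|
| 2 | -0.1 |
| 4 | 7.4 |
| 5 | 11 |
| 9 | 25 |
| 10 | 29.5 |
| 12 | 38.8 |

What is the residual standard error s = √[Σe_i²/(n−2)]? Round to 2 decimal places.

s = 0.90

x=2: ŷ = -8 + 3.8·2 = -0.4; e = -0.1 − (-0.4) = 0.3
x=4: ŷ = -8 + 3.8·4 = 7.2; e = 7.4 − 7.2 = 0.2
x=5: ŷ = -8 + 3.8·5 = 11; e = 11 − 11 = 0
x=9: ŷ = -8 + 3.8·9 = 26.2; e = 25 − 26.2 = -1.2
x=10: ŷ = -8 + 3.8·10 = 30; e = 29.5 − 30 = -0.5
x=12: ŷ = -8 + 3.8·12 = 37.6; e = 38.8 − 37.6 = 1.2
SSE = 0.09 + 0.04 + 0 + 1.44 + 0.25 + 1.44 = 3.26
s = √(3.26/4) = √0.815 ≈ 0.90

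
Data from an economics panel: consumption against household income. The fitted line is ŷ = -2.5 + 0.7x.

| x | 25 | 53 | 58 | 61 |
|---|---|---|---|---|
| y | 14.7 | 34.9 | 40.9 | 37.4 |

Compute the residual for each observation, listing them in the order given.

-0.3, 0.3, 2.8, -2.8

x=25: ŷ = -2.5 + 0.7·25 = 15; e = 14.7 − 15 = -0.3
x=53: ŷ = -2.5 + 0.7·53 = 34.6; e = 34.9 − 34.6 = 0.3
x=58: ŷ = -2.5 + 0.7·58 = 38.1; e = 40.9 − 38.1 = 2.8
x=61: ŷ = -2.5 + 0.7·61 = 40.2; e = 37.4 − 40.2 = -2.8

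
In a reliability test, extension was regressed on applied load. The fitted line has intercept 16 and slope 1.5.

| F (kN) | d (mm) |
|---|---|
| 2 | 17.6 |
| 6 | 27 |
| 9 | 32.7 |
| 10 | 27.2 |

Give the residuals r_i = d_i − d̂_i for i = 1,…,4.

F=2: d̂ = 16 + 1.5·2 = 19; r = 17.6 − 19 = -1.4
F=6: d̂ = 16 + 1.5·6 = 25; r = 27 − 25 = 2
F=9: d̂ = 16 + 1.5·9 = 29.5; r = 32.7 − 29.5 = 3.2
F=10: d̂ = 16 + 1.5·10 = 31; r = 27.2 − 31 = -3.8

-1.4, 2, 3.2, -3.8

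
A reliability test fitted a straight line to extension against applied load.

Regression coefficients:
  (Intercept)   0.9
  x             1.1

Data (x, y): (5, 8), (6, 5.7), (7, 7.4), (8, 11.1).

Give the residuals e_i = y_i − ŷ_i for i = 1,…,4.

x=5: ŷ = 0.9 + 1.1·5 = 6.4; e = 8 − 6.4 = 1.6
x=6: ŷ = 0.9 + 1.1·6 = 7.5; e = 5.7 − 7.5 = -1.8
x=7: ŷ = 0.9 + 1.1·7 = 8.6; e = 7.4 − 8.6 = -1.2
x=8: ŷ = 0.9 + 1.1·8 = 9.7; e = 11.1 − 9.7 = 1.4

1.6, -1.8, -1.2, 1.4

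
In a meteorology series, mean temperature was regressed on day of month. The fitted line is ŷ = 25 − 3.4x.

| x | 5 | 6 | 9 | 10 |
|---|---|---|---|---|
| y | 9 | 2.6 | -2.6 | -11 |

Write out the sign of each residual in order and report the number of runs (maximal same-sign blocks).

4 runs

x=5: ŷ = 25 − 3.4·5 = 8; r = 9 − 8 = 1
x=6: ŷ = 25 − 3.4·6 = 4.6; r = 2.6 − 4.6 = -2
x=9: ŷ = 25 − 3.4·9 = -5.6; r = -2.6 − (-5.6) = 3
x=10: ŷ = 25 − 3.4·10 = -9; r = -11 − (-9) = -2
Signs: + − + −
Runs: +×1, −×1, +×1, −×1 → 4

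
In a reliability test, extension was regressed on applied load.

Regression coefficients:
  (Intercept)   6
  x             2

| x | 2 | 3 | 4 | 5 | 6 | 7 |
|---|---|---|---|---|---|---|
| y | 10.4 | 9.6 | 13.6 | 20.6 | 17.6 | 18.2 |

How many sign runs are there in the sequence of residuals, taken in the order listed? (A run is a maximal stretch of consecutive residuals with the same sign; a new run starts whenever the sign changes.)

4 runs

x=2: ŷ = 6 + 2·2 = 10; r = 10.4 − 10 = 0.4
x=3: ŷ = 6 + 2·3 = 12; r = 9.6 − 12 = -2.4
x=4: ŷ = 6 + 2·4 = 14; r = 13.6 − 14 = -0.4
x=5: ŷ = 6 + 2·5 = 16; r = 20.6 − 16 = 4.6
x=6: ŷ = 6 + 2·6 = 18; r = 17.6 − 18 = -0.4
x=7: ŷ = 6 + 2·7 = 20; r = 18.2 − 20 = -1.8
Signs: + − − + − −
Runs: +×1, −×2, +×1, −×2 → 4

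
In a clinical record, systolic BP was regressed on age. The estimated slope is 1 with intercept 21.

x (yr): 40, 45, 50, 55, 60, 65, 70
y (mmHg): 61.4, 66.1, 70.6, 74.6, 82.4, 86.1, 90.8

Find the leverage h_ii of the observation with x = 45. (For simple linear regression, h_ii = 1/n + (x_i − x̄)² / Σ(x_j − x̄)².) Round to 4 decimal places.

h = 0.2857

x̄ = (40 + 45 + 50 + 55 + 60 + 65 + 70)/7 = 55
Σ(x − x̄)² = 225 + 100 + 25 + 0 + 25 + 100 + 225 = 700
h = 1/7 + (-10)²/700 = 0.142857 + 0.142857 = 0.2857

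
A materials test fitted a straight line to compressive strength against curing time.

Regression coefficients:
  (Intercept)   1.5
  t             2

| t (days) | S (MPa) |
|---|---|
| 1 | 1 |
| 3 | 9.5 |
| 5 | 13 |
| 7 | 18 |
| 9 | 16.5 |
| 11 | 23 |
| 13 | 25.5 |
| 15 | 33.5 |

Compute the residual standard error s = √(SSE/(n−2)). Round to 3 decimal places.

t=1: ŷ = 1.5 + 2·1 = 3.5; r = 1 − 3.5 = -2.5
t=3: ŷ = 1.5 + 2·3 = 7.5; r = 9.5 − 7.5 = 2
t=5: ŷ = 1.5 + 2·5 = 11.5; r = 13 − 11.5 = 1.5
t=7: ŷ = 1.5 + 2·7 = 15.5; r = 18 − 15.5 = 2.5
t=9: ŷ = 1.5 + 2·9 = 19.5; r = 16.5 − 19.5 = -3
t=11: ŷ = 1.5 + 2·11 = 23.5; r = 23 − 23.5 = -0.5
t=13: ŷ = 1.5 + 2·13 = 27.5; r = 25.5 − 27.5 = -2
t=15: ŷ = 1.5 + 2·15 = 31.5; r = 33.5 − 31.5 = 2
SSE = 6.25 + 4 + 2.25 + 6.25 + 9 + 0.25 + 4 + 4 = 36
s = √(36/6) = √6 ≈ 2.449

s = 2.449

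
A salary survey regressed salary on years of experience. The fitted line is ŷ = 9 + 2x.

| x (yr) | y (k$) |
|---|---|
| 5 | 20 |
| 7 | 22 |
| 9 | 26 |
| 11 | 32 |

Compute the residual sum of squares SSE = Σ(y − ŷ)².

x=5: ŷ = 9 + 2·5 = 19; r = 20 − 19 = 1
x=7: ŷ = 9 + 2·7 = 23; r = 22 − 23 = -1
x=9: ŷ = 9 + 2·9 = 27; r = 26 − 27 = -1
x=11: ŷ = 9 + 2·11 = 31; r = 32 − 31 = 1
SSE = 1 + 1 + 1 + 1 = 4

SSE = 4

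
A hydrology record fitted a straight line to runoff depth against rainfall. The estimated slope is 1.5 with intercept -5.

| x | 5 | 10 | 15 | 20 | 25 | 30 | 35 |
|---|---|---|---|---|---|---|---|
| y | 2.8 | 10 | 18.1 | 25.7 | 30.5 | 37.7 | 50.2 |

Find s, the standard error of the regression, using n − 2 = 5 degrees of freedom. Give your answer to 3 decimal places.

x=5: ŷ = -5 + 1.5·5 = 2.5; r = 2.8 − 2.5 = 0.3
x=10: ŷ = -5 + 1.5·10 = 10; r = 10 − 10 = 0
x=15: ŷ = -5 + 1.5·15 = 17.5; r = 18.1 − 17.5 = 0.6
x=20: ŷ = -5 + 1.5·20 = 25; r = 25.7 − 25 = 0.7
x=25: ŷ = -5 + 1.5·25 = 32.5; r = 30.5 − 32.5 = -2
x=30: ŷ = -5 + 1.5·30 = 40; r = 37.7 − 40 = -2.3
x=35: ŷ = -5 + 1.5·35 = 47.5; r = 50.2 − 47.5 = 2.7
SSE = 0.09 + 0 + 0.36 + 0.49 + 4 + 5.29 + 7.29 = 17.52
s = √(17.52/5) = √3.504 ≈ 1.872

s = 1.872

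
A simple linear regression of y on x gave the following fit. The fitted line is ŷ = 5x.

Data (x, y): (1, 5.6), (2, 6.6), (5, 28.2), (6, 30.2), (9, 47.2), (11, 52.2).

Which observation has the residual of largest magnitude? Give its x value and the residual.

x=1: ŷ = 5·1 = 5; e = 5.6 − 5 = 0.6
x=2: ŷ = 5·2 = 10; e = 6.6 − 10 = -3.4
x=5: ŷ = 5·5 = 25; e = 28.2 − 25 = 3.2
x=6: ŷ = 5·6 = 30; e = 30.2 − 30 = 0.2
x=9: ŷ = 5·9 = 45; e = 47.2 − 45 = 2.2
x=11: ŷ = 5·11 = 55; e = 52.2 − 55 = -2.8
Largest |e| is 3.4 at x = 2, residual -3.4.

x = 2, e = -3.4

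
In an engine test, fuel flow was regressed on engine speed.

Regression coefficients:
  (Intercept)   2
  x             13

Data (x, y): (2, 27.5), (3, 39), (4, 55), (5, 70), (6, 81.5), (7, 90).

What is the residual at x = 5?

e = 3

ŷ = 2 + 13·5 = 67
e = 70 − 67 = 3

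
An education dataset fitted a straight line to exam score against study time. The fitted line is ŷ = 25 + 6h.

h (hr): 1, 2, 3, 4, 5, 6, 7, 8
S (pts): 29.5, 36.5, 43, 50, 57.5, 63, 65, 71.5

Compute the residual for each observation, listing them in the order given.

-1.5, -0.5, 0, 1, 2.5, 2, -2, -1.5

h=1: ŷ = 25 + 6·1 = 31; r = 29.5 − 31 = -1.5
h=2: ŷ = 25 + 6·2 = 37; r = 36.5 − 37 = -0.5
h=3: ŷ = 25 + 6·3 = 43; r = 43 − 43 = 0
h=4: ŷ = 25 + 6·4 = 49; r = 50 − 49 = 1
h=5: ŷ = 25 + 6·5 = 55; r = 57.5 − 55 = 2.5
h=6: ŷ = 25 + 6·6 = 61; r = 63 − 61 = 2
h=7: ŷ = 25 + 6·7 = 67; r = 65 − 67 = -2
h=8: ŷ = 25 + 6·8 = 73; r = 71.5 − 73 = -1.5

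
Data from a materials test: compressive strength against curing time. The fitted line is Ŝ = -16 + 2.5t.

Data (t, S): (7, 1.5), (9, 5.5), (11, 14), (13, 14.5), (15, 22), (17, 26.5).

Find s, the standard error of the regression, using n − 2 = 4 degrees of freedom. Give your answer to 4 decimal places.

t=7: Ŝ = -16 + 2.5·7 = 1.5; r = 1.5 − 1.5 = 0
t=9: Ŝ = -16 + 2.5·9 = 6.5; r = 5.5 − 6.5 = -1
t=11: Ŝ = -16 + 2.5·11 = 11.5; r = 14 − 11.5 = 2.5
t=13: Ŝ = -16 + 2.5·13 = 16.5; r = 14.5 − 16.5 = -2
t=15: Ŝ = -16 + 2.5·15 = 21.5; r = 22 − 21.5 = 0.5
t=17: Ŝ = -16 + 2.5·17 = 26.5; r = 26.5 − 26.5 = 0
SSE = 0 + 1 + 6.25 + 4 + 0.25 + 0 = 11.5
s = √(11.5/4) = √2.875 ≈ 1.6956

s = 1.6956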